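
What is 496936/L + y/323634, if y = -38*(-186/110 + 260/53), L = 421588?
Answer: 58581983983417/49715401807335 ≈ 1.1783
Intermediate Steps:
y = -356098/2915 (y = -38*(-186*1/110 + 260*(1/53)) = -38*(-93/55 + 260/53) = -38*9371/2915 = -356098/2915 ≈ -122.16)
496936/L + y/323634 = 496936/421588 - 356098/2915/323634 = 496936*(1/421588) - 356098/2915*1/323634 = 124234/105397 - 178049/471696555 = 58581983983417/49715401807335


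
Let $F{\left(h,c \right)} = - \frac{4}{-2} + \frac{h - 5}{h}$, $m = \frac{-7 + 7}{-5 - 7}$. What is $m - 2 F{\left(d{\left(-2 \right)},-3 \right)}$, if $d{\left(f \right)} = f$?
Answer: $-11$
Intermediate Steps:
$m = 0$ ($m = \frac{0}{-12} = 0 \left(- \frac{1}{12}\right) = 0$)
$F{\left(h,c \right)} = 2 + \frac{-5 + h}{h}$ ($F{\left(h,c \right)} = \left(-4\right) \left(- \frac{1}{2}\right) + \frac{-5 + h}{h} = 2 + \frac{-5 + h}{h}$)
$m - 2 F{\left(d{\left(-2 \right)},-3 \right)} = 0 - 2 \left(3 - \frac{5}{-2}\right) = 0 - 2 \left(3 - - \frac{5}{2}\right) = 0 - 2 \left(3 + \frac{5}{2}\right) = 0 - 11 = -11$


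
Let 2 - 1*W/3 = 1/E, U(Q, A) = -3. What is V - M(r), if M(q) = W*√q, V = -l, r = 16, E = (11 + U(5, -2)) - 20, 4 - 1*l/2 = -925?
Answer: -1883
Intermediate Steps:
l = 1858 (l = 8 - 2*(-925) = 8 + 1850 = 1858)
E = -12 (E = (11 - 3) - 20 = 8 - 20 = -12)
V = -1858 (V = -1*1858 = -1858)
W = 25/4 (W = 6 - 3/(-12) = 6 - 3*(-1/12) = 6 + ¼ = 25/4 ≈ 6.2500)
M(q) = 25*√q/4
V - M(r) = -1858 - 25*√16/4 = -1858 - 25*4/4 = -1858 - 1*25 = -1858 - 25 = -1883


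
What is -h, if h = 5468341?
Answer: -5468341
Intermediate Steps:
-h = -1*5468341 = -5468341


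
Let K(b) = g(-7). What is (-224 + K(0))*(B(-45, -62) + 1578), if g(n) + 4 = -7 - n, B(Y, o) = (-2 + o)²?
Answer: -1293672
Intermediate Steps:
g(n) = -11 - n (g(n) = -4 + (-7 - n) = -11 - n)
K(b) = -4 (K(b) = -11 - 1*(-7) = -11 + 7 = -4)
(-224 + K(0))*(B(-45, -62) + 1578) = (-224 - 4)*((-2 - 62)² + 1578) = -228*((-64)² + 1578) = -228*(4096 + 1578) = -228*5674 = -1293672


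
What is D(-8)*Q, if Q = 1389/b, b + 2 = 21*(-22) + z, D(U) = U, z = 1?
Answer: 24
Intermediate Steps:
b = -463 (b = -2 + (21*(-22) + 1) = -2 + (-462 + 1) = -2 - 461 = -463)
Q = -3 (Q = 1389/(-463) = 1389*(-1/463) = -3)
D(-8)*Q = -8*(-3) = 24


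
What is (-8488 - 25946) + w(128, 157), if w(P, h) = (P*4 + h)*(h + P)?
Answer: 156231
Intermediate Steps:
w(P, h) = (P + h)*(h + 4*P) (w(P, h) = (4*P + h)*(P + h) = (h + 4*P)*(P + h) = (P + h)*(h + 4*P))
(-8488 - 25946) + w(128, 157) = (-8488 - 25946) + (157² + 4*128² + 5*128*157) = -34434 + (24649 + 4*16384 + 100480) = -34434 + (24649 + 65536 + 100480) = -34434 + 190665 = 156231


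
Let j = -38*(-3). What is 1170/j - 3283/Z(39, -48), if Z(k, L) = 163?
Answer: -30592/3097 ≈ -9.8779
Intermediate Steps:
j = 114
1170/j - 3283/Z(39, -48) = 1170/114 - 3283/163 = 1170*(1/114) - 3283*1/163 = 195/19 - 3283/163 = -30592/3097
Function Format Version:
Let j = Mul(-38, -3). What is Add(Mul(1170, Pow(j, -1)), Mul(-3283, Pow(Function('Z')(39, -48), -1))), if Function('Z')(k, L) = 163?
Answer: Rational(-30592, 3097) ≈ -9.8779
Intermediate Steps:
j = 114
Add(Mul(1170, Pow(j, -1)), Mul(-3283, Pow(Function('Z')(39, -48), -1))) = Add(Mul(1170, Pow(114, -1)), Mul(-3283, Pow(163, -1))) = Add(Mul(1170, Rational(1, 114)), Mul(-3283, Rational(1, 163))) = Add(Rational(195, 19), Rational(-3283, 163)) = Rational(-30592, 3097)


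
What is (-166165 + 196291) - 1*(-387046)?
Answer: 417172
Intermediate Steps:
(-166165 + 196291) - 1*(-387046) = 30126 + 387046 = 417172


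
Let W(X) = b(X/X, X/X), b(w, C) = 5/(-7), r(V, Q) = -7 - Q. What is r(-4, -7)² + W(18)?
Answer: -5/7 ≈ -0.71429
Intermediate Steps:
b(w, C) = -5/7 (b(w, C) = 5*(-⅐) = -5/7)
W(X) = -5/7
r(-4, -7)² + W(18) = (-7 - 1*(-7))² - 5/7 = (-7 + 7)² - 5/7 = 0² - 5/7 = 0 - 5/7 = -5/7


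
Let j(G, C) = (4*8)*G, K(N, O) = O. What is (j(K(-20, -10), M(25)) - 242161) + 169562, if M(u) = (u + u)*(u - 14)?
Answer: -72919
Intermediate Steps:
M(u) = 2*u*(-14 + u) (M(u) = (2*u)*(-14 + u) = 2*u*(-14 + u))
j(G, C) = 32*G
(j(K(-20, -10), M(25)) - 242161) + 169562 = (32*(-10) - 242161) + 169562 = (-320 - 242161) + 169562 = -242481 + 169562 = -72919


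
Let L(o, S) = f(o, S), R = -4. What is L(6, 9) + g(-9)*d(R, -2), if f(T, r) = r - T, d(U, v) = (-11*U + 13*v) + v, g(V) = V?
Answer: -141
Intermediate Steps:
d(U, v) = -11*U + 14*v
L(o, S) = S - o
L(6, 9) + g(-9)*d(R, -2) = (9 - 1*6) - 9*(-11*(-4) + 14*(-2)) = (9 - 6) - 9*(44 - 28) = 3 - 9*16 = 3 - 144 = -141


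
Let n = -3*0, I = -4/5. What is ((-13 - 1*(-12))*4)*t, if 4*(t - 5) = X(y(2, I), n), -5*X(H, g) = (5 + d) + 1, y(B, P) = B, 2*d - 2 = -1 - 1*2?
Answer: -189/10 ≈ -18.900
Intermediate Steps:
d = -½ (d = 1 + (-1 - 1*2)/2 = 1 + (-1 - 2)/2 = 1 + (½)*(-3) = 1 - 3/2 = -½ ≈ -0.50000)
I = -⅘ (I = -4*⅕ = -⅘ ≈ -0.80000)
n = 0
X(H, g) = -11/10 (X(H, g) = -((5 - ½) + 1)/5 = -(9/2 + 1)/5 = -⅕*11/2 = -11/10)
t = 189/40 (t = 5 + (¼)*(-11/10) = 5 - 11/40 = 189/40 ≈ 4.7250)
((-13 - 1*(-12))*4)*t = ((-13 - 1*(-12))*4)*(189/40) = ((-13 + 12)*4)*(189/40) = -1*4*(189/40) = -4*189/40 = -189/10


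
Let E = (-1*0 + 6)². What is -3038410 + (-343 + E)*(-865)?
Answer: -2772855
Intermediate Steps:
E = 36 (E = (0 + 6)² = 6² = 36)
-3038410 + (-343 + E)*(-865) = -3038410 + (-343 + 36)*(-865) = -3038410 - 307*(-865) = -3038410 + 265555 = -2772855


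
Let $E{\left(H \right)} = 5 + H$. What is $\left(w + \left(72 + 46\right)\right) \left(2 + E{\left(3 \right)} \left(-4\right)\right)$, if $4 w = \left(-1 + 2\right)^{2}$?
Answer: $- \frac{7095}{2} \approx -3547.5$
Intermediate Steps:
$w = \frac{1}{4}$ ($w = \frac{\left(-1 + 2\right)^{2}}{4} = \frac{1^{2}}{4} = \frac{1}{4} \cdot 1 = \frac{1}{4} \approx 0.25$)
$\left(w + \left(72 + 46\right)\right) \left(2 + E{\left(3 \right)} \left(-4\right)\right) = \left(\frac{1}{4} + \left(72 + 46\right)\right) \left(2 + \left(5 + 3\right) \left(-4\right)\right) = \left(\frac{1}{4} + 118\right) \left(2 + 8 \left(-4\right)\right) = \frac{473 \left(2 - 32\right)}{4} = \frac{473}{4} \left(-30\right) = - \frac{7095}{2}$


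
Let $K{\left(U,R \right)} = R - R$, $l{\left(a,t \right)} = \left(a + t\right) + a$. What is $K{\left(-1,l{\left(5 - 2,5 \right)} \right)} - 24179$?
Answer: $-24179$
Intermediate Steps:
$l{\left(a,t \right)} = t + 2 a$
$K{\left(U,R \right)} = 0$
$K{\left(-1,l{\left(5 - 2,5 \right)} \right)} - 24179 = 0 - 24179 = -24179$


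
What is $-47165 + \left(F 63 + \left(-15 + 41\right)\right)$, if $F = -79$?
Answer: $-52116$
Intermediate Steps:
$-47165 + \left(F 63 + \left(-15 + 41\right)\right) = -47165 + \left(\left(-79\right) 63 + \left(-15 + 41\right)\right) = -47165 + \left(-4977 + 26\right) = -47165 - 4951 = -52116$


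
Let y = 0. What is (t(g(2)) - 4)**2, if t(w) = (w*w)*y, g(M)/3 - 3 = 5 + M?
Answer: 16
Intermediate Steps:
g(M) = 24 + 3*M (g(M) = 9 + 3*(5 + M) = 9 + (15 + 3*M) = 24 + 3*M)
t(w) = 0 (t(w) = (w*w)*0 = w**2*0 = 0)
(t(g(2)) - 4)**2 = (0 - 4)**2 = (-4)**2 = 16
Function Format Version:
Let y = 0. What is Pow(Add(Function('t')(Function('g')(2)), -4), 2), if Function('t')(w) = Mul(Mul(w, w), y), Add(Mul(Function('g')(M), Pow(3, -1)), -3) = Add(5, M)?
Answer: 16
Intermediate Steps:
Function('g')(M) = Add(24, Mul(3, M)) (Function('g')(M) = Add(9, Mul(3, Add(5, M))) = Add(9, Add(15, Mul(3, M))) = Add(24, Mul(3, M)))
Function('t')(w) = 0 (Function('t')(w) = Mul(Mul(w, w), 0) = Mul(Pow(w, 2), 0) = 0)
Pow(Add(Function('t')(Function('g')(2)), -4), 2) = Pow(Add(0, -4), 2) = Pow(-4, 2) = 16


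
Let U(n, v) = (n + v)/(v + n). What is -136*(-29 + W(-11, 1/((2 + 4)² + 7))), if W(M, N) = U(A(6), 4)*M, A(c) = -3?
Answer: 5440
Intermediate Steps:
U(n, v) = 1 (U(n, v) = (n + v)/(n + v) = 1)
W(M, N) = M (W(M, N) = 1*M = M)
-136*(-29 + W(-11, 1/((2 + 4)² + 7))) = -136*(-29 - 11) = -136*(-40) = 5440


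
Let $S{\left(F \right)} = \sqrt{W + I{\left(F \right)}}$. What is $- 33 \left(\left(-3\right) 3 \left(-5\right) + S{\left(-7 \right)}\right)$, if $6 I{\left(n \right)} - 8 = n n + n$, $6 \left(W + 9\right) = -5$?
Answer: $-1485 - \frac{33 i \sqrt{6}}{2} \approx -1485.0 - 40.417 i$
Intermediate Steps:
$W = - \frac{59}{6}$ ($W = -9 + \frac{1}{6} \left(-5\right) = -9 - \frac{5}{6} = - \frac{59}{6} \approx -9.8333$)
$I{\left(n \right)} = \frac{4}{3} + \frac{n}{6} + \frac{n^{2}}{6}$ ($I{\left(n \right)} = \frac{4}{3} + \frac{n n + n}{6} = \frac{4}{3} + \frac{n^{2} + n}{6} = \frac{4}{3} + \frac{n + n^{2}}{6} = \frac{4}{3} + \left(\frac{n}{6} + \frac{n^{2}}{6}\right) = \frac{4}{3} + \frac{n}{6} + \frac{n^{2}}{6}$)
$S{\left(F \right)} = \sqrt{- \frac{17}{2} + \frac{F}{6} + \frac{F^{2}}{6}}$ ($S{\left(F \right)} = \sqrt{- \frac{59}{6} + \left(\frac{4}{3} + \frac{F}{6} + \frac{F^{2}}{6}\right)} = \sqrt{- \frac{17}{2} + \frac{F}{6} + \frac{F^{2}}{6}}$)
$- 33 \left(\left(-3\right) 3 \left(-5\right) + S{\left(-7 \right)}\right) = - 33 \left(\left(-3\right) 3 \left(-5\right) + \frac{\sqrt{-306 + 6 \left(-7\right) + 6 \left(-7\right)^{2}}}{6}\right) = - 33 \left(\left(-9\right) \left(-5\right) + \frac{\sqrt{-306 - 42 + 6 \cdot 49}}{6}\right) = - 33 \left(45 + \frac{\sqrt{-306 - 42 + 294}}{6}\right) = - 33 \left(45 + \frac{\sqrt{-54}}{6}\right) = - 33 \left(45 + \frac{3 i \sqrt{6}}{6}\right) = - 33 \left(45 + \frac{i \sqrt{6}}{2}\right) = -1485 - \frac{33 i \sqrt{6}}{2}$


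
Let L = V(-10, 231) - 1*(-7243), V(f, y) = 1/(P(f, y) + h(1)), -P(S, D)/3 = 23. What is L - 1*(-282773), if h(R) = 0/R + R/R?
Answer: 19721087/68 ≈ 2.9002e+5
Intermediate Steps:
P(S, D) = -69 (P(S, D) = -3*23 = -69)
h(R) = 1 (h(R) = 0 + 1 = 1)
V(f, y) = -1/68 (V(f, y) = 1/(-69 + 1) = 1/(-68) = -1/68)
L = 492523/68 (L = -1/68 - 1*(-7243) = -1/68 + 7243 = 492523/68 ≈ 7243.0)
L - 1*(-282773) = 492523/68 - 1*(-282773) = 492523/68 + 282773 = 19721087/68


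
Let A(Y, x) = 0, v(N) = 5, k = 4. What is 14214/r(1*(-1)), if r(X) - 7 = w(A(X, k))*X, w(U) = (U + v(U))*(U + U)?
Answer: 14214/7 ≈ 2030.6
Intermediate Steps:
w(U) = 2*U*(5 + U) (w(U) = (U + 5)*(U + U) = (5 + U)*(2*U) = 2*U*(5 + U))
r(X) = 7 (r(X) = 7 + (2*0*(5 + 0))*X = 7 + (2*0*5)*X = 7 + 0*X = 7 + 0 = 7)
14214/r(1*(-1)) = 14214/7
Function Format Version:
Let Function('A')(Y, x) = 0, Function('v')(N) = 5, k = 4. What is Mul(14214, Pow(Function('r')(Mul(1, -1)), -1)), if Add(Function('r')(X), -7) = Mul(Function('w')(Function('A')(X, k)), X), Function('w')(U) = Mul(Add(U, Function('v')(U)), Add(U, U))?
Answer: Rational(14214, 7) ≈ 2030.6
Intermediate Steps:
Function('w')(U) = Mul(2, U, Add(5, U)) (Function('w')(U) = Mul(Add(U, 5), Add(U, U)) = Mul(Add(5, U), Mul(2, U)) = Mul(2, U, Add(5, U)))
Function('r')(X) = 7 (Function('r')(X) = Add(7, Mul(Mul(2, 0, Add(5, 0)), X)) = Add(7, Mul(Mul(2, 0, 5), X)) = Add(7, Mul(0, X)) = Add(7, 0) = 7)
Mul(14214, Pow(Function('r')(Mul(1, -1)), -1)) = Mul(14214, Pow(7, -1)) = Mul(14214, Rational(1, 7)) = Rational(14214, 7)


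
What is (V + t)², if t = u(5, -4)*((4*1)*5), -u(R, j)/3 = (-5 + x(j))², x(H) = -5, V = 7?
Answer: 35916049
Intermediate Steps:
u(R, j) = -300 (u(R, j) = -3*(-5 - 5)² = -3*(-10)² = -3*100 = -300)
t = -6000 (t = -300*4*1*5 = -1200*5 = -300*20 = -6000)
(V + t)² = (7 - 6000)² = (-5993)² = 35916049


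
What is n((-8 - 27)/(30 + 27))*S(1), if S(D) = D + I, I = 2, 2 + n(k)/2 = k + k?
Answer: -368/19 ≈ -19.368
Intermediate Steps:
n(k) = -4 + 4*k (n(k) = -4 + 2*(k + k) = -4 + 2*(2*k) = -4 + 4*k)
S(D) = 2 + D (S(D) = D + 2 = 2 + D)
n((-8 - 27)/(30 + 27))*S(1) = (-4 + 4*((-8 - 27)/(30 + 27)))*(2 + 1) = (-4 + 4*(-35/57))*3 = (-4 - 140/57)*3 = -368/57*3 = -368/19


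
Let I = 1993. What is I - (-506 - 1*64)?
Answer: 2563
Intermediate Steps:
I - (-506 - 1*64) = 1993 - (-506 - 1*64) = 1993 - (-506 - 64) = 1993 - 1*(-570) = 1993 + 570 = 2563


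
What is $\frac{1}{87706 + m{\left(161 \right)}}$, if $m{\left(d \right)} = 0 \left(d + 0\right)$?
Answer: $\frac{1}{87706} \approx 1.1402 \cdot 10^{-5}$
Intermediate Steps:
$m{\left(d \right)} = 0$ ($m{\left(d \right)} = 0 d = 0$)
$\frac{1}{87706 + m{\left(161 \right)}} = \frac{1}{87706 + 0} = \frac{1}{87706}$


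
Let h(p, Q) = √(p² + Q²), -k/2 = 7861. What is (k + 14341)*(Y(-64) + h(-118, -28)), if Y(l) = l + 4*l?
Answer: 441920 - 2762*√3677 ≈ 2.7444e+5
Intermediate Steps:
k = -15722 (k = -2*7861 = -15722)
h(p, Q) = √(Q² + p²)
Y(l) = 5*l
(k + 14341)*(Y(-64) + h(-118, -28)) = (-15722 + 14341)*(5*(-64) + √((-28)² + (-118)²)) = -1381*(-320 + √(784 + 13924)) = -1381*(-320 + √14708) = -1381*(-320 + 2*√3677) = 441920 - 2762*√3677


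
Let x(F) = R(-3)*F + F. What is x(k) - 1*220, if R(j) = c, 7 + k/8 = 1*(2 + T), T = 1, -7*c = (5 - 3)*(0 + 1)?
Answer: -1700/7 ≈ -242.86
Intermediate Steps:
c = -2/7 (c = -(5 - 3)*(0 + 1)/7 = -2/7 ≈ -0.28571)
k = -32 (k = -56 + 8*(1*(2 + 1)) = -56 + 8*(1*3) = -56 + 8*3 = -56 + 24 = -32)
R(j) = -2/7
x(F) = 5*F/7 (x(F) = -2*F/7 + F = 5*F/7)
x(k) - 1*220 = (5/7)*(-32) - 1*220 = -160/7 - 220 = -1700/7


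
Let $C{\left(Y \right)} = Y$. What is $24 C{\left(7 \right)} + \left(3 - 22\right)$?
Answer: $149$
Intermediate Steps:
$24 C{\left(7 \right)} + \left(3 - 22\right) = 24 \cdot 7 + \left(3 - 22\right) = 168 - 19 = 149$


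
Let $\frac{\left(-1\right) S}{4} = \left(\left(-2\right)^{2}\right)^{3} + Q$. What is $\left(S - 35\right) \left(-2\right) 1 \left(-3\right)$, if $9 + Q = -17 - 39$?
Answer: $-186$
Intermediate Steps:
$Q = -65$ ($Q = -9 - 56 = -65$)
$S = 4$ ($S = - 4 \left(\left(\left(-2\right)^{2}\right)^{3} - 65\right) = - 4 \left(4^{3} - 65\right) = - 4 \left(64 - 65\right) = \left(-4\right) \left(-1\right) = 4$)
$\left(S - 35\right) \left(-2\right) 1 \left(-3\right) = \left(4 - 35\right) \left(-2\right) 1 \left(-3\right) = - 31 \left(\left(-2\right) \left(-3\right)\right) = \left(-31\right) 6 = -186$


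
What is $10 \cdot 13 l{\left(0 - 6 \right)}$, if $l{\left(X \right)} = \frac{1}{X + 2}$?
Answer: $- \frac{65}{2} \approx -32.5$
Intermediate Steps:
$l{\left(X \right)} = \frac{1}{2 + X}$
$10 \cdot 13 l{\left(0 - 6 \right)} = \frac{10 \cdot 13}{2 + \left(0 - 6\right)} = \frac{130}{2 + \left(0 - 6\right)} = \frac{130}{2 - 6} = \frac{130}{-4} = 130 \left(- \frac{1}{4}\right) = - \frac{65}{2}$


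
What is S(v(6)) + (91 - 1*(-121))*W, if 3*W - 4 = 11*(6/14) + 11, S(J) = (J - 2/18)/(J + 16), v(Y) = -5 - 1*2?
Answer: 789464/567 ≈ 1392.4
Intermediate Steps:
v(Y) = -7 (v(Y) = -5 - 2 = -7)
S(J) = (-1/9 + J)/(16 + J) (S(J) = (J - 2*1/18)/(16 + J) = (J - 1/9)/(16 + J) = (-1/9 + J)/(16 + J))
W = 46/7 (W = 4/3 + (11*(6/14) + 11)/3 = 4/3 + (11*(6*(1/14)) + 11)/3 = 4/3 + (11*(3/7) + 11)/3 = 4/3 + (33/7 + 11)/3 = 4/3 + (1/3)*(110/7) = 4/3 + 110/21 = 46/7 ≈ 6.5714)
S(v(6)) + (91 - 1*(-121))*W = (-1/9 - 7)/(16 - 7) + (91 - 1*(-121))*(46/7) = -64/9/9 + (91 + 121)*(46/7) = (1/9)*(-64/9) + 212*(46/7) = -64/81 + 9752/7 = 789464/567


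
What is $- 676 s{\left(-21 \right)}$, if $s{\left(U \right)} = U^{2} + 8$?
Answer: $-303524$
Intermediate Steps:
$s{\left(U \right)} = 8 + U^{2}$
$- 676 s{\left(-21 \right)} = - 676 \left(8 + \left(-21\right)^{2}\right) = - 676 \left(8 + 441\right) = \left(-676\right) 449 = -303524$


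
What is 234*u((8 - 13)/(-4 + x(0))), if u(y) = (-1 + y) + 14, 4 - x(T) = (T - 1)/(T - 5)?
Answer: 8892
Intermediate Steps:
x(T) = 4 - (-1 + T)/(-5 + T) (x(T) = 4 - (T - 1)/(T - 5) = 4 - (-1 + T)/(-5 + T))
u(y) = 13 + y
234*u((8 - 13)/(-4 + x(0))) = 234*(13 + (8 - 13)/(-4 + (-19 + 3*0)/(-5 + 0))) = 234*(13 - 5/(-4 + (-19 + 0)/(-5))) = 234*(13 - 5/(-4 - ⅕*(-19))) = 234*(13 - 5/(-4 + 19/5)) = 234*(13 - 5/(-⅕)) = 234*(13 - 5*(-5)) = 234*(13 + 25) = 234*38 = 8892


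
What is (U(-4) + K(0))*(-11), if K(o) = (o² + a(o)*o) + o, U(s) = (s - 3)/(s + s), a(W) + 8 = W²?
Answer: -77/8 ≈ -9.6250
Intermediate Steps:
a(W) = -8 + W²
U(s) = (-3 + s)/(2*s) (U(s) = (-3 + s)/((2*s)) = (-3 + s)*(1/(2*s)) = (-3 + s)/(2*s))
K(o) = o + o² + o*(-8 + o²) (K(o) = (o² + (-8 + o²)*o) + o = (o² + o*(-8 + o²)) + o = o + o² + o*(-8 + o²))
(U(-4) + K(0))*(-11) = ((½)*(-3 - 4)/(-4) + 0*(-7 + 0 + 0²))*(-11) = ((½)*(-¼)*(-7) + 0*(-7 + 0 + 0))*(-11) = (7/8 + 0*(-7))*(-11) = (7/8 + 0)*(-11) = (7/8)*(-11) = -77/8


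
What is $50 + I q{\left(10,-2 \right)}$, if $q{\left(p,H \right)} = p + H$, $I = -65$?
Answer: $-470$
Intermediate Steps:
$q{\left(p,H \right)} = H + p$
$50 + I q{\left(10,-2 \right)} = 50 - 65 \left(-2 + 10\right) = 50 - 520 = -470$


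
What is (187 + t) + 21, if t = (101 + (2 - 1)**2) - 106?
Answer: 204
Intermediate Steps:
t = -4 (t = (101 + 1**2) - 106 = (101 + 1) - 106 = 102 - 106 = -4)
(187 + t) + 21 = (187 - 4) + 21 = 183 + 21 = 204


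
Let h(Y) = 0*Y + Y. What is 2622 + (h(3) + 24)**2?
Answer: 3351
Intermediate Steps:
h(Y) = Y (h(Y) = 0 + Y = Y)
2622 + (h(3) + 24)**2 = 2622 + (3 + 24)**2 = 2622 + 27**2 = 2622 + 729 = 3351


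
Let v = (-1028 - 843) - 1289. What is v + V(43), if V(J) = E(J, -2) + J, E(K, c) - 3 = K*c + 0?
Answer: -3200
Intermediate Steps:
E(K, c) = 3 + K*c (E(K, c) = 3 + (K*c + 0) = 3 + K*c)
V(J) = 3 - J (V(J) = (3 + J*(-2)) + J = (3 - 2*J) + J = 3 - J)
v = -3160 (v = -1871 - 1289 = -3160)
v + V(43) = -3160 + (3 - 1*43) = -3160 + (3 - 43) = -3160 - 40 = -3200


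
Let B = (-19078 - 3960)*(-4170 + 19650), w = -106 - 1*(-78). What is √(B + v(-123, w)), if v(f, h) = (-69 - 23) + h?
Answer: 2*I*√89157090 ≈ 18885.0*I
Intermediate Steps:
w = -28 (w = -106 + 78 = -28)
B = -356628240 (B = -23038*15480 = -356628240)
v(f, h) = -92 + h
√(B + v(-123, w)) = √(-356628240 + (-92 - 28)) = √(-356628240 - 120) = √(-356628360) = 2*I*√89157090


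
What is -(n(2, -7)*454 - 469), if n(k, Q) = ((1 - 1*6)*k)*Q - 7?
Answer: -28133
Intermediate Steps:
n(k, Q) = -7 - 5*Q*k (n(k, Q) = ((1 - 6)*k)*Q - 7 = (-5*k)*Q - 7 = -5*Q*k - 7 = -7 - 5*Q*k)
-(n(2, -7)*454 - 469) = -((-7 - 5*(-7)*2)*454 - 469) = -((-7 + 70)*454 - 469) = -(63*454 - 469) = -(28602 - 469) = -1*28133 = -28133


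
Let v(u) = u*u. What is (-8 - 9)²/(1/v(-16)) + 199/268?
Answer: 19827911/268 ≈ 73985.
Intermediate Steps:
v(u) = u²
(-8 - 9)²/(1/v(-16)) + 199/268 = (-8 - 9)²/(1/((-16)²)) + 199/268 = (-17)²/(1/256) + 199*(1/268) = 289/(1/256) + 199/268 = 289*256 + 199/268 = 73984 + 199/268 = 19827911/268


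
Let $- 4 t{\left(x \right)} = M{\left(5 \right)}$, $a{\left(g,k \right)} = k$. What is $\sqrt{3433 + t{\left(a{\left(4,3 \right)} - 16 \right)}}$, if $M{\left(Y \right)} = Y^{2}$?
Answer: $\frac{3 \sqrt{1523}}{2} \approx 58.538$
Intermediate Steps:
$t{\left(x \right)} = - \frac{25}{4}$ ($t{\left(x \right)} = - \frac{5^{2}}{4} = \left(- \frac{1}{4}\right) 25 = - \frac{25}{4}$)
$\sqrt{3433 + t{\left(a{\left(4,3 \right)} - 16 \right)}} = \sqrt{3433 - \frac{25}{4}} = \sqrt{\frac{13707}{4}} = \frac{3 \sqrt{1523}}{2}$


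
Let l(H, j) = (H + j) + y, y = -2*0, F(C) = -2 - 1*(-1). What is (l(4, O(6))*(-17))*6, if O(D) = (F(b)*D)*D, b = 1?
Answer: 3264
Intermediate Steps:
F(C) = -1 (F(C) = -2 + 1 = -1)
O(D) = -D² (O(D) = (-D)*D = -D²)
y = 0
l(H, j) = H + j (l(H, j) = (H + j) + 0 = H + j)
(l(4, O(6))*(-17))*6 = ((4 - 1*6²)*(-17))*6 = ((4 - 1*36)*(-17))*6 = ((4 - 36)*(-17))*6 = -32*(-17)*6 = 544*6 = 3264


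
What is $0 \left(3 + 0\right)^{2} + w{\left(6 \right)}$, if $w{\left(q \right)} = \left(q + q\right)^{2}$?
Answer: $144$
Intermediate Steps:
$w{\left(q \right)} = 4 q^{2}$ ($w{\left(q \right)} = \left(2 q\right)^{2} = 4 q^{2}$)
$0 \left(3 + 0\right)^{2} + w{\left(6 \right)} = 0 \left(3 + 0\right)^{2} + 4 \cdot 6^{2} = 0 \cdot 3^{2} + 4 \cdot 36 = 0 \cdot 9 + 144 = 0 + 144 = 144$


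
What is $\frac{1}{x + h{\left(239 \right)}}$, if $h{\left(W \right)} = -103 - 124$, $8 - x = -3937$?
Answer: $\frac{1}{3718} \approx 0.00026896$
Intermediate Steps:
$x = 3945$ ($x = 8 - -3937 = 8 + 3937 = 3945$)
$h{\left(W \right)} = -227$
$\frac{1}{x + h{\left(239 \right)}} = \frac{1}{3945 - 227} = \frac{1}{3718}$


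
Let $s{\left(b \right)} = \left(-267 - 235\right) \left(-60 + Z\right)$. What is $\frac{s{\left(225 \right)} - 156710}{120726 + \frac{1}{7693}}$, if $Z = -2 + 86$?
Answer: $- \frac{1298255294}{928745119} \approx -1.3979$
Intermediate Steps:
$Z = 84$
$s{\left(b \right)} = -12048$ ($s{\left(b \right)} = \left(-267 - 235\right) \left(-60 + 84\right) = \left(-502\right) 24 = -12048$)
$\frac{s{\left(225 \right)} - 156710}{120726 + \frac{1}{7693}} = \frac{-12048 - 156710}{120726 + \frac{1}{7693}} = - \frac{168758}{120726 + \frac{1}{7693}} = - \frac{168758}{\frac{928745119}{7693}} = \left(-168758\right) \frac{7693}{928745119} = - \frac{1298255294}{928745119}$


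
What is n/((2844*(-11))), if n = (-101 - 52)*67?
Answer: 1139/3476 ≈ 0.32768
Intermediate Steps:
n = -10251 (n = -153*67 = -10251)
n/((2844*(-11))) = -10251/(2844*(-11)) = -10251/(-31284) = -10251*(-1/31284) = 1139/3476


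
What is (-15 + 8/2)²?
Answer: 121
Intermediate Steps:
(-15 + 8/2)² = (-15 + 8*(½))² = (-15 + 4)² = (-11)² = 121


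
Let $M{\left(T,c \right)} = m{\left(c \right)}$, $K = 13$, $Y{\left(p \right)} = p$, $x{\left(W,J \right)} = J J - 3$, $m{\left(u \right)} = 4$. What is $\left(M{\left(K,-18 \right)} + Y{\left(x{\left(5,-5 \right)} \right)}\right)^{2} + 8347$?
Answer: $9023$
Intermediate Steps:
$x{\left(W,J \right)} = -3 + J^{2}$ ($x{\left(W,J \right)} = J^{2} - 3 = -3 + J^{2}$)
$M{\left(T,c \right)} = 4$
$\left(M{\left(K,-18 \right)} + Y{\left(x{\left(5,-5 \right)} \right)}\right)^{2} + 8347 = \left(4 - \left(3 - \left(-5\right)^{2}\right)\right)^{2} + 8347 = \left(4 + \left(-3 + 25\right)\right)^{2} + 8347 = \left(4 + 22\right)^{2} + 8347 = 26^{2} + 8347 = 676 + 8347 = 9023$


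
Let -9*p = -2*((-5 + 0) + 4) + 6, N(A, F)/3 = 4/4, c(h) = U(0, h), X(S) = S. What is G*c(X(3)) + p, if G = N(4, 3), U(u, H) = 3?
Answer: 73/9 ≈ 8.1111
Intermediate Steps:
c(h) = 3
N(A, F) = 3 (N(A, F) = 3*(4/4) = 3*(4*(¼)) = 3*1 = 3)
p = -8/9 (p = -(-2*((-5 + 0) + 4) + 6)/9 = -(-2*(-5 + 4) + 6)/9 = -(-2*(-1) + 6)/9 = -(2 + 6)/9 = -⅑*8 = -8/9 ≈ -0.88889)
G = 3
G*c(X(3)) + p = 3*3 - 8/9 = 9 - 8/9 = 73/9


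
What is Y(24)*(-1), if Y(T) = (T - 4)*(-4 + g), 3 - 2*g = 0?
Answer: 50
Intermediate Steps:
g = 3/2 (g = 3/2 - ½*0 = 3/2 + 0 = 3/2 ≈ 1.5000)
Y(T) = 10 - 5*T/2 (Y(T) = (T - 4)*(-4 + 3/2) = (-4 + T)*(-5/2) = 10 - 5*T/2)
Y(24)*(-1) = (10 - 5/2*24)*(-1) = (10 - 60)*(-1) = -50*(-1) = 50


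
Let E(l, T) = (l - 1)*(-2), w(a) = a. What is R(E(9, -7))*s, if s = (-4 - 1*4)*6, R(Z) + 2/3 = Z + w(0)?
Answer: 800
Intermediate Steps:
E(l, T) = 2 - 2*l (E(l, T) = (-1 + l)*(-2) = 2 - 2*l)
R(Z) = -⅔ + Z (R(Z) = -⅔ + (Z + 0) = -⅔ + Z)
s = -48 (s = (-4 - 4)*6 = -8*6 = -48)
R(E(9, -7))*s = (-⅔ + (2 - 2*9))*(-48) = (-⅔ + (2 - 18))*(-48) = (-⅔ - 16)*(-48) = -50/3*(-48) = 800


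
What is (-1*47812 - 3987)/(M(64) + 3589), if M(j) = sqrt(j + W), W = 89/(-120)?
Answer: -22308793320/1545702929 + 103598*sqrt(227730)/1545702929 ≈ -14.401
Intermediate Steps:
W = -89/120 (W = 89*(-1/120) = -89/120 ≈ -0.74167)
M(j) = sqrt(-89/120 + j) (M(j) = sqrt(j - 89/120) = sqrt(-89/120 + j))
(-1*47812 - 3987)/(M(64) + 3589) = (-1*47812 - 3987)/(sqrt(-2670 + 3600*64)/60 + 3589) = (-47812 - 3987)/(sqrt(-2670 + 230400)/60 + 3589) = -51799/(sqrt(227730)/60 + 3589) = -51799/(3589 + sqrt(227730)/60)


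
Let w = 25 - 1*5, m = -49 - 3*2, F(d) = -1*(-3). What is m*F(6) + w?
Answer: -145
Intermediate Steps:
F(d) = 3
m = -55 (m = -49 - 6 = -55)
w = 20 (w = 25 - 5 = 20)
m*F(6) + w = -55*3 + 20 = -165 + 20 = -145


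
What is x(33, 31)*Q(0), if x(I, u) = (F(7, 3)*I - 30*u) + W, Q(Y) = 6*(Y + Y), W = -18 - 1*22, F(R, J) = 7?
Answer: 0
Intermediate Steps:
W = -40 (W = -18 - 22 = -40)
Q(Y) = 12*Y (Q(Y) = 6*(2*Y) = 12*Y)
x(I, u) = -40 - 30*u + 7*I (x(I, u) = (7*I - 30*u) - 40 = (-30*u + 7*I) - 40 = -40 - 30*u + 7*I)
x(33, 31)*Q(0) = (-40 - 30*31 + 7*33)*(12*0) = (-40 - 930 + 231)*0 = -739*0 = 0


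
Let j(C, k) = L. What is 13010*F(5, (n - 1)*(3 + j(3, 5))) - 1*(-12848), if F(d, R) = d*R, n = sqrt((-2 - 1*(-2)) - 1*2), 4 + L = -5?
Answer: 403148 - 390300*I*sqrt(2) ≈ 4.0315e+5 - 5.5197e+5*I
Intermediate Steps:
L = -9 (L = -4 - 5 = -9)
n = I*sqrt(2) (n = sqrt((-2 + 2) - 2) = sqrt(0 - 2) = sqrt(-2) = I*sqrt(2) ≈ 1.4142*I)
j(C, k) = -9
F(d, R) = R*d
13010*F(5, (n - 1)*(3 + j(3, 5))) - 1*(-12848) = 13010*(((I*sqrt(2) - 1)*(3 - 9))*5) - 1*(-12848) = 13010*(((-1 + I*sqrt(2))*(-6))*5) + 12848 = 13010*((6 - 6*I*sqrt(2))*5) + 12848 = 13010*(30 - 30*I*sqrt(2)) + 12848 = (390300 - 390300*I*sqrt(2)) + 12848 = 403148 - 390300*I*sqrt(2)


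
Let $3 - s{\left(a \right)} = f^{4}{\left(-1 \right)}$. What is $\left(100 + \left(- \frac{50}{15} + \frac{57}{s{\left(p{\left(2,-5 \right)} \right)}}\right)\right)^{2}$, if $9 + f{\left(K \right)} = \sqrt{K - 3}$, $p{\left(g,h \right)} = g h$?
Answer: $\frac{57224161708449899881}{6124510836636516} - \frac{199207897458570 i}{170125301017681} \approx 9343.5 - 1.1709 i$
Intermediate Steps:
$f{\left(K \right)} = -9 + \sqrt{-3 + K}$ ($f{\left(K \right)} = -9 + \sqrt{K - 3} = -9 + \sqrt{-3 + K}$)
$s{\left(a \right)} = 3 - \left(-9 + 2 i\right)^{4}$ ($s{\left(a \right)} = 3 - \left(-9 + \sqrt{-3 - 1}\right)^{4} = 3 - \left(-9 + \sqrt{-4}\right)^{4} = 3 - \left(-9 + 2 i\right)^{4}$)
$\left(100 + \left(- \frac{50}{15} + \frac{57}{s{\left(p{\left(2,-5 \right)} \right)}}\right)\right)^{2} = \left(100 + \left(- \frac{50}{15} + \frac{57}{-4630 + 5544 i}\right)\right)^{2} = \left(100 + \left(\left(-50\right) \frac{1}{15} + 57 \frac{-4630 - 5544 i}{52172836}\right)\right)^{2} = \left(100 - \left(\frac{10}{3} - \frac{57 \left(-4630 - 5544 i\right)}{52172836}\right)\right)^{2} = \left(\frac{290}{3} + \frac{57 \left(-4630 - 5544 i\right)}{52172836}\right)^{2}$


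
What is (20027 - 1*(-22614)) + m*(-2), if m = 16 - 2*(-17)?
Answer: 42541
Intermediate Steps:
m = 50 (m = 16 + 34 = 50)
(20027 - 1*(-22614)) + m*(-2) = (20027 - 1*(-22614)) + 50*(-2) = (20027 + 22614) - 100 = 42641 - 100 = 42541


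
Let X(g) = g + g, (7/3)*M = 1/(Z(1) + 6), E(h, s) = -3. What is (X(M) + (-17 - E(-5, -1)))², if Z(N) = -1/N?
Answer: 234256/1225 ≈ 191.23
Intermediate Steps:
M = 3/35 (M = 3/(7*(-1/1 + 6)) = 3/(7*(-1*1 + 6)) = 3/(7*(-1 + 6)) = (3/7)/5 = (3/7)*(⅕) = 3/35 ≈ 0.085714)
X(g) = 2*g
(X(M) + (-17 - E(-5, -1)))² = (2*(3/35) + (-17 - 1*(-3)))² = (6/35 + (-17 + 3))² = (6/35 - 14)² = (-484/35)² = 234256/1225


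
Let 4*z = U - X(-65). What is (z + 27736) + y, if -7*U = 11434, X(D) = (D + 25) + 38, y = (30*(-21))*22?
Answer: 94277/7 ≈ 13468.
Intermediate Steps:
y = -13860 (y = -630*22 = -13860)
X(D) = 63 + D (X(D) = (25 + D) + 38 = 63 + D)
U = -11434/7 (U = -⅐*11434 = -11434/7 ≈ -1633.4)
z = -2855/7 (z = (-11434/7 - (63 - 65))/4 = (-11434/7 - 1*(-2))/4 = (-11434/7 + 2)/4 = (¼)*(-11420/7) = -2855/7 ≈ -407.86)
(z + 27736) + y = (-2855/7 + 27736) - 13860 = 191297/7 - 13860 = 94277/7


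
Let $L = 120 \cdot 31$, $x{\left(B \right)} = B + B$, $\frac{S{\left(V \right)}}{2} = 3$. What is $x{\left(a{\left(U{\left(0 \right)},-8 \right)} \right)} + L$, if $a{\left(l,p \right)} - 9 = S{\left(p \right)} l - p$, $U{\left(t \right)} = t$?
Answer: $3754$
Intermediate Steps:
$S{\left(V \right)} = 6$ ($S{\left(V \right)} = 2 \cdot 3 = 6$)
$a{\left(l,p \right)} = 9 - p + 6 l$ ($a{\left(l,p \right)} = 9 + \left(6 l - p\right) = 9 + \left(- p + 6 l\right) = 9 - p + 6 l$)
$x{\left(B \right)} = 2 B$
$L = 3720$
$x{\left(a{\left(U{\left(0 \right)},-8 \right)} \right)} + L = 2 \left(9 - -8 + 6 \cdot 0\right) + 3720 = 2 \left(9 + 8 + 0\right) + 3720 = 2 \cdot 17 + 3720 = 34 + 3720 = 3754$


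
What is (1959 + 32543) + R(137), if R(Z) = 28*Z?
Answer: 38338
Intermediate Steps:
(1959 + 32543) + R(137) = (1959 + 32543) + 28*137 = 34502 + 3836 = 38338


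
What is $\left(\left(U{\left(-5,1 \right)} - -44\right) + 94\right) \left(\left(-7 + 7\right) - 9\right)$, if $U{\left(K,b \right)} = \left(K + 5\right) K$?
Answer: $-1242$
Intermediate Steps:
$U{\left(K,b \right)} = K \left(5 + K\right)$ ($U{\left(K,b \right)} = \left(5 + K\right) K = K \left(5 + K\right)$)
$\left(\left(U{\left(-5,1 \right)} - -44\right) + 94\right) \left(\left(-7 + 7\right) - 9\right) = \left(\left(- 5 \left(5 - 5\right) - -44\right) + 94\right) \left(\left(-7 + 7\right) - 9\right) = \left(\left(\left(-5\right) 0 + 44\right) + 94\right) \left(0 - 9\right) = \left(\left(0 + 44\right) + 94\right) \left(-9\right) = \left(44 + 94\right) \left(-9\right) = 138 \left(-9\right) = -1242$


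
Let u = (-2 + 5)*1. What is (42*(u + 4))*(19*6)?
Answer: 33516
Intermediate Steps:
u = 3 (u = 3*1 = 3)
(42*(u + 4))*(19*6) = (42*(3 + 4))*(19*6) = (42*7)*114 = 294*114 = 33516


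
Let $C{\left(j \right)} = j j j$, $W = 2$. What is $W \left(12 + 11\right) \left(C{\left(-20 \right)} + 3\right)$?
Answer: $-367862$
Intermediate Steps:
$C{\left(j \right)} = j^{3}$ ($C{\left(j \right)} = j^{2} j = j^{3}$)
$W \left(12 + 11\right) \left(C{\left(-20 \right)} + 3\right) = 2 \left(12 + 11\right) \left(\left(-20\right)^{3} + 3\right) = 2 \cdot 23 \left(-8000 + 3\right) = 46 \left(-7997\right) = -367862$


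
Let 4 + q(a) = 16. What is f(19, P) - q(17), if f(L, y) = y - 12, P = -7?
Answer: -31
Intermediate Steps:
f(L, y) = -12 + y
q(a) = 12 (q(a) = -4 + 16 = 12)
f(19, P) - q(17) = (-12 - 7) - 1*12 = -19 - 12 = -31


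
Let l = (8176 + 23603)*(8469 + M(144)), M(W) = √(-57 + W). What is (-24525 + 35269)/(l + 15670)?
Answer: 1445884656812/36221361273331637 - 170716788*√87/36221361273331637 ≈ 3.9874e-5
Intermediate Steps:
l = 269136351 + 31779*√87 (l = (8176 + 23603)*(8469 + √(-57 + 144)) = 31779*(8469 + √87) = 269136351 + 31779*√87 ≈ 2.6943e+8)
(-24525 + 35269)/(l + 15670) = (-24525 + 35269)/((269136351 + 31779*√87) + 15670) = 10744/(269152021 + 31779*√87)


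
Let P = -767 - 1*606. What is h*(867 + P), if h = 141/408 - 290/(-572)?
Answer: -381363/884 ≈ -431.41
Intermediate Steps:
P = -1373 (P = -767 - 606 = -1373)
h = 16581/19448 (h = 141*(1/408) - 290*(-1/572) = 47/136 + 145/286 = 16581/19448 ≈ 0.85258)
h*(867 + P) = 16581*(867 - 1373)/19448 = (16581/19448)*(-506) = -381363/884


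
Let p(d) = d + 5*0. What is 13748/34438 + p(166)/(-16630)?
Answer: 55728133/143175985 ≈ 0.38923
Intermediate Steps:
p(d) = d (p(d) = d + 0 = d)
13748/34438 + p(166)/(-16630) = 13748/34438 + 166/(-16630) = 13748*(1/34438) + 166*(-1/16630) = 6874/17219 - 83/8315 = 55728133/143175985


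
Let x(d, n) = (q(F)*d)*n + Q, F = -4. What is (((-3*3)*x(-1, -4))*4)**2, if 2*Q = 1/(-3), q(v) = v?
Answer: 338724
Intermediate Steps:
Q = -1/6 (Q = (1/2)/(-3) = (1/2)*(-1/3) = -1/6 ≈ -0.16667)
x(d, n) = -1/6 - 4*d*n (x(d, n) = (-4*d)*n - 1/6 = -4*d*n - 1/6 = -1/6 - 4*d*n)
(((-3*3)*x(-1, -4))*4)**2 = (((-3*3)*(-1/6 - 4*(-1)*(-4)))*4)**2 = (-9*(-1/6 - 16)*4)**2 = (-9*(-97/6)*4)**2 = ((291/2)*4)**2 = 582**2 = 338724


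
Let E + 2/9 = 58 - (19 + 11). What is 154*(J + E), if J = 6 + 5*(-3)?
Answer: 26026/9 ≈ 2891.8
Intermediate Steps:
E = 250/9 (E = -2/9 + (58 - (19 + 11)) = -2/9 + (58 - 1*30) = -2/9 + (58 - 30) = -2/9 + 28 = 250/9 ≈ 27.778)
J = -9 (J = 6 - 15 = -9)
154*(J + E) = 154*(-9 + 250/9) = 154*(169/9) = 26026/9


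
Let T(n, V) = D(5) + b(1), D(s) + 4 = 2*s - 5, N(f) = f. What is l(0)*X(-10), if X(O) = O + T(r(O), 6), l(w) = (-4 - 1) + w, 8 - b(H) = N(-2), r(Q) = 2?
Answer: -5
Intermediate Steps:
b(H) = 10 (b(H) = 8 - 1*(-2) = 8 + 2 = 10)
l(w) = -5 + w
D(s) = -9 + 2*s (D(s) = -4 + (2*s - 5) = -4 + (-5 + 2*s) = -9 + 2*s)
T(n, V) = 11 (T(n, V) = (-9 + 2*5) + 10 = (-9 + 10) + 10 = 1 + 10 = 11)
X(O) = 11 + O (X(O) = O + 11 = 11 + O)
l(0)*X(-10) = (-5 + 0)*(11 - 10) = -5*1 = -5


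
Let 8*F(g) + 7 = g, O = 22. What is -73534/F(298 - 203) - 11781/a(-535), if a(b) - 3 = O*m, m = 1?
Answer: -1967941/275 ≈ -7156.1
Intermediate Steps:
a(b) = 25 (a(b) = 3 + 22*1 = 3 + 22 = 25)
F(g) = -7/8 + g/8
-73534/F(298 - 203) - 11781/a(-535) = -73534/(-7/8 + (298 - 203)/8) - 11781/25 = -73534/(-7/8 + (⅛)*95) - 11781*1/25 = -73534/(-7/8 + 95/8) - 11781/25 = -73534/11 - 11781/25 = -1967941/275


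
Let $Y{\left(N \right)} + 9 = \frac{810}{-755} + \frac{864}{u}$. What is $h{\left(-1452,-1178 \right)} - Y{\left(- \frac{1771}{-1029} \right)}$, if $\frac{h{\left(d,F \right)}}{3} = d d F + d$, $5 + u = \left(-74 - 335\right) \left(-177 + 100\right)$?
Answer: $- \frac{369020779775847}{49528} \approx -7.4507 \cdot 10^{9}$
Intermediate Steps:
$u = 31488$ ($u = -5 + \left(-74 - 335\right) \left(-177 + 100\right) = -5 - -31493 = -5 + 31493 = 31488$)
$h{\left(d,F \right)} = 3 d + 3 F d^{2}$ ($h{\left(d,F \right)} = 3 \left(d d F + d\right) = 3 \left(d^{2} F + d\right) = 3 \left(F d^{2} + d\right) = 3 \left(d + F d^{2}\right) = 3 d + 3 F d^{2}$)
$Y{\left(N \right)} = - \frac{497529}{49528}$ ($Y{\left(N \right)} = -9 + \left(\frac{810}{-755} + \frac{864}{31488}\right) = -9 + \left(810 \left(- \frac{1}{755}\right) + 864 \cdot \frac{1}{31488}\right) = -9 + \left(- \frac{162}{151} + \frac{9}{328}\right) = -9 - \frac{51777}{49528} = - \frac{497529}{49528}$)
$h{\left(-1452,-1178 \right)} - Y{\left(- \frac{1771}{-1029} \right)} = 3 \left(-1452\right) \left(1 - -1710456\right) - - \frac{497529}{49528} = 3 \left(-1452\right) \left(1 + 1710456\right) + \frac{497529}{49528} = 3 \left(-1452\right) 1710457 + \frac{497529}{49528} = -7450750692 + \frac{497529}{49528} = - \frac{369020779775847}{49528}$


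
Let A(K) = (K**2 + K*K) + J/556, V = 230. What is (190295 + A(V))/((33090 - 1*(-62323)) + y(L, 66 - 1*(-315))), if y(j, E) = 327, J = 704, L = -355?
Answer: 41157381/13307860 ≈ 3.0927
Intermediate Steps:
A(K) = 176/139 + 2*K**2 (A(K) = (K**2 + K*K) + 704/556 = (K**2 + K**2) + 704*(1/556) = 2*K**2 + 176/139 = 176/139 + 2*K**2)
(190295 + A(V))/((33090 - 1*(-62323)) + y(L, 66 - 1*(-315))) = (190295 + (176/139 + 2*230**2))/((33090 - 1*(-62323)) + 327) = (190295 + (176/139 + 2*52900))/((33090 + 62323) + 327) = (190295 + (176/139 + 105800))/(95413 + 327) = (190295 + 14706376/139)/95740 = (41157381/139)*(1/95740) = 41157381/13307860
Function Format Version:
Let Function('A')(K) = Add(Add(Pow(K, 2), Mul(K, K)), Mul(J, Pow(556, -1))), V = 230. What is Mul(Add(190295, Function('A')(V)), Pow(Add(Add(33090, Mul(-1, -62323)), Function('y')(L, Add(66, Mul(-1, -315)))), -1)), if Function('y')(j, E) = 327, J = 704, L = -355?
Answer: Rational(41157381, 13307860) ≈ 3.0927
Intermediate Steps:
Function('A')(K) = Add(Rational(176, 139), Mul(2, Pow(K, 2))) (Function('A')(K) = Add(Add(Pow(K, 2), Mul(K, K)), Mul(704, Pow(556, -1))) = Add(Add(Pow(K, 2), Pow(K, 2)), Mul(704, Rational(1, 556))) = Add(Mul(2, Pow(K, 2)), Rational(176, 139)) = Add(Rational(176, 139), Mul(2, Pow(K, 2))))
Mul(Add(190295, Function('A')(V)), Pow(Add(Add(33090, Mul(-1, -62323)), Function('y')(L, Add(66, Mul(-1, -315)))), -1)) = Mul(Add(190295, Add(Rational(176, 139), Mul(2, Pow(230, 2)))), Pow(Add(Add(33090, Mul(-1, -62323)), 327), -1)) = Mul(Add(190295, Add(Rational(176, 139), Mul(2, 52900))), Pow(Add(Add(33090, 62323), 327), -1)) = Mul(Add(190295, Add(Rational(176, 139), 105800)), Pow(Add(95413, 327), -1)) = Mul(Add(190295, Rational(14706376, 139)), Pow(95740, -1)) = Mul(Rational(41157381, 139), Rational(1, 95740)) = Rational(41157381, 13307860)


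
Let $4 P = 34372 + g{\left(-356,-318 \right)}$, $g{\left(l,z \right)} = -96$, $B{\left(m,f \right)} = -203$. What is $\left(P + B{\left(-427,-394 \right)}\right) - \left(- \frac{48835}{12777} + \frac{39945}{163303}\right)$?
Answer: $\frac{17463311182486}{2086522431} \approx 8369.6$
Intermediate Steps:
$P = 8569$ ($P = \frac{34372 - 96}{4} = \frac{1}{4} \cdot 34276 = 8569$)
$\left(P + B{\left(-427,-394 \right)}\right) - \left(- \frac{48835}{12777} + \frac{39945}{163303}\right) = \left(8569 - 203\right) - \left(- \frac{48835}{12777} + \frac{39945}{163303}\right) = 8366 - - \frac{7464524740}{2086522431} = 8366 + \left(\frac{48835}{12777} - \frac{39945}{163303}\right) = 8366 + \frac{7464524740}{2086522431} = \frac{17463311182486}{2086522431}$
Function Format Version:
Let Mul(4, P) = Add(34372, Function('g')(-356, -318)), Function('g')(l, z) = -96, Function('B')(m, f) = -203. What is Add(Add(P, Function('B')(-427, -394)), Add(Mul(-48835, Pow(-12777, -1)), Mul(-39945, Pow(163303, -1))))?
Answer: Rational(17463311182486, 2086522431) ≈ 8369.6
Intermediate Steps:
P = 8569 (P = Mul(Rational(1, 4), Add(34372, -96)) = Mul(Rational(1, 4), 34276) = 8569)
Add(Add(P, Function('B')(-427, -394)), Add(Mul(-48835, Pow(-12777, -1)), Mul(-39945, Pow(163303, -1)))) = Add(Add(8569, -203), Add(Mul(-48835, Pow(-12777, -1)), Mul(-39945, Pow(163303, -1)))) = Add(8366, Add(Mul(-48835, Rational(-1, 12777)), Mul(-39945, Rational(1, 163303)))) = Add(8366, Add(Rational(48835, 12777), Rational(-39945, 163303))) = Add(8366, Rational(7464524740, 2086522431)) = Rational(17463311182486, 2086522431)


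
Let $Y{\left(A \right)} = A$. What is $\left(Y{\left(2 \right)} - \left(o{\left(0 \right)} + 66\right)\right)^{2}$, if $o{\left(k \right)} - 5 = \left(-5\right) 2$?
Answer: $3481$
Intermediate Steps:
$o{\left(k \right)} = -5$ ($o{\left(k \right)} = 5 - 10 = -5$)
$\left(Y{\left(2 \right)} - \left(o{\left(0 \right)} + 66\right)\right)^{2} = \left(2 - \left(-5 + 66\right)\right)^{2} = \left(2 - 61\right)^{2} = \left(-59\right)^{2} = 3481$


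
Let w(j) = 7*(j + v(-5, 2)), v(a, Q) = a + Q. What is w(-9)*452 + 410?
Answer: -37558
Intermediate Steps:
v(a, Q) = Q + a
w(j) = -21 + 7*j (w(j) = 7*(j + (2 - 5)) = 7*(j - 3) = 7*(-3 + j) = -21 + 7*j)
w(-9)*452 + 410 = (-21 + 7*(-9))*452 + 410 = (-21 - 63)*452 + 410 = -84*452 + 410 = -37968 + 410 = -37558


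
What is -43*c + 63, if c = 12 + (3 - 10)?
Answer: -152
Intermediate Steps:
c = 5 (c = 12 - 7 = 5)
-43*c + 63 = -43*5 + 63 = -215 + 63 = -152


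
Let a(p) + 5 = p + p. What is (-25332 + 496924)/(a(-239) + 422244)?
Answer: 471592/421761 ≈ 1.1181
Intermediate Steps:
a(p) = -5 + 2*p (a(p) = -5 + (p + p) = -5 + 2*p)
(-25332 + 496924)/(a(-239) + 422244) = (-25332 + 496924)/((-5 + 2*(-239)) + 422244) = 471592/((-5 - 478) + 422244) = 471592/(-483 + 422244) = 471592/421761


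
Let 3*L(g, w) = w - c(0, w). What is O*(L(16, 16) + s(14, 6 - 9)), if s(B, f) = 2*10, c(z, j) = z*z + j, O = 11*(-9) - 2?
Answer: -2020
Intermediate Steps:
O = -101 (O = -99 - 2 = -101)
c(z, j) = j + z² (c(z, j) = z² + j = j + z²)
s(B, f) = 20
L(g, w) = 0 (L(g, w) = (w - (w + 0²))/3 = (w - (w + 0))/3 = (w - w)/3 = (⅓)*0 = 0)
O*(L(16, 16) + s(14, 6 - 9)) = -101*(0 + 20) = -101*20 = -2020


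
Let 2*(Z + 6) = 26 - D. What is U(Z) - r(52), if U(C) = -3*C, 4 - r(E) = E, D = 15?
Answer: 99/2 ≈ 49.500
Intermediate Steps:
r(E) = 4 - E
Z = -½ (Z = -6 + (26 - 1*15)/2 = -6 + (26 - 15)/2 = -6 + (½)*11 = -6 + 11/2 = -½ ≈ -0.50000)
U(Z) - r(52) = -3*(-½) - (4 - 1*52) = 3/2 - (4 - 52) = 3/2 - 1*(-48) = 3/2 + 48 = 99/2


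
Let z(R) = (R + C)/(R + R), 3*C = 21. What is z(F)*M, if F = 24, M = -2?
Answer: -31/24 ≈ -1.2917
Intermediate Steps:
C = 7 (C = (1/3)*21 = 7)
z(R) = (7 + R)/(2*R) (z(R) = (R + 7)/(R + R) = (7 + R)/((2*R)) = (7 + R)*(1/(2*R)) = (7 + R)/(2*R))
z(F)*M = ((1/2)*(7 + 24)/24)*(-2) = ((1/2)*(1/24)*31)*(-2) = (31/48)*(-2) = -31/24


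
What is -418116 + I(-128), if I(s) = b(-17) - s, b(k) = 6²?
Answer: -417952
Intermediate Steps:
b(k) = 36
I(s) = 36 - s
-418116 + I(-128) = -418116 + (36 - 1*(-128)) = -418116 + (36 + 128) = -418116 + 164 = -417952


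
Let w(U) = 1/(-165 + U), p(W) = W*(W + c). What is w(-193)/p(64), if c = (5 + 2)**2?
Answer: -1/2589056 ≈ -3.8624e-7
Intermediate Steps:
c = 49 (c = 7**2 = 49)
p(W) = W*(49 + W) (p(W) = W*(W + 49) = W*(49 + W))
w(-193)/p(64) = 1/((-165 - 193)*((64*(49 + 64)))) = 1/((-358)*((64*113))) = -1/358/7232 = -1/358*1/7232 = -1/2589056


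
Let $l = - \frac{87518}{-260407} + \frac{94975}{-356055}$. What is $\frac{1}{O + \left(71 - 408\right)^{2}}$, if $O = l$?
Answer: $\frac{2649120411}{300858139644478} \approx 8.8052 \cdot 10^{-6}$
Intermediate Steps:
$l = \frac{183687619}{2649120411}$ ($l = \left(-87518\right) \left(- \frac{1}{260407}\right) + 94975 \left(- \frac{1}{356055}\right) = \frac{87518}{260407} - \frac{18995}{71211} = \frac{183687619}{2649120411} \approx 0.069339$)
$O = \frac{183687619}{2649120411} \approx 0.069339$
$\frac{1}{O + \left(71 - 408\right)^{2}} = \frac{1}{\frac{183687619}{2649120411} + \left(71 - 408\right)^{2}} = \frac{1}{\frac{183687619}{2649120411} + \left(-337\right)^{2}} = \frac{1}{\frac{183687619}{2649120411} + 113569} = \frac{1}{\frac{300858139644478}{2649120411}} = \frac{2649120411}{300858139644478}$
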